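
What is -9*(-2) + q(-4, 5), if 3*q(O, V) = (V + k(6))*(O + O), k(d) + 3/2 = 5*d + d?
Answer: -262/3 ≈ -87.333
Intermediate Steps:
k(d) = -3/2 + 6*d (k(d) = -3/2 + (5*d + d) = -3/2 + 6*d)
q(O, V) = 2*O*(69/2 + V)/3 (q(O, V) = ((V + (-3/2 + 6*6))*(O + O))/3 = ((V + (-3/2 + 36))*(2*O))/3 = ((V + 69/2)*(2*O))/3 = ((69/2 + V)*(2*O))/3 = (2*O*(69/2 + V))/3 = 2*O*(69/2 + V)/3)
-9*(-2) + q(-4, 5) = -9*(-2) + (1/3)*(-4)*(69 + 2*5) = 18 + (1/3)*(-4)*(69 + 10) = 18 + (1/3)*(-4)*79 = 18 - 316/3 = -262/3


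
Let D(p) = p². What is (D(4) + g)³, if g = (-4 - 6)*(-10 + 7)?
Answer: 97336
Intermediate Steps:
g = 30 (g = -10*(-3) = 30)
(D(4) + g)³ = (4² + 30)³ = (16 + 30)³ = 46³ = 97336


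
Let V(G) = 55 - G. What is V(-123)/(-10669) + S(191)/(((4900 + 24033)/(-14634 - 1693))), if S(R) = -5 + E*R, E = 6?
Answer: -198759092657/308686177 ≈ -643.89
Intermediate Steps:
S(R) = -5 + 6*R
V(-123)/(-10669) + S(191)/(((4900 + 24033)/(-14634 - 1693))) = (55 - 1*(-123))/(-10669) + (-5 + 6*191)/(((4900 + 24033)/(-14634 - 1693))) = (55 + 123)*(-1/10669) + (-5 + 1146)/((28933/(-16327))) = 178*(-1/10669) + 1141/((28933*(-1/16327))) = -178/10669 + 1141/(-28933/16327) = -178/10669 + 1141*(-16327/28933) = -178/10669 - 18629107/28933 = -198759092657/308686177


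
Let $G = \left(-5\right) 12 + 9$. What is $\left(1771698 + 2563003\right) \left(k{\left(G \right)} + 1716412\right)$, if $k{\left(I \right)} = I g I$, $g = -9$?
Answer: $7338661797103$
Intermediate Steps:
$G = -51$ ($G = -60 + 9 = -51$)
$k{\left(I \right)} = - 9 I^{2}$ ($k{\left(I \right)} = I \left(-9\right) I = - 9 I I = - 9 I^{2}$)
$\left(1771698 + 2563003\right) \left(k{\left(G \right)} + 1716412\right) = \left(1771698 + 2563003\right) \left(- 9 \left(-51\right)^{2} + 1716412\right) = 4334701 \left(\left(-9\right) 2601 + 1716412\right) = 4334701 \left(-23409 + 1716412\right) = 4334701 \cdot 1693003 = 7338661797103$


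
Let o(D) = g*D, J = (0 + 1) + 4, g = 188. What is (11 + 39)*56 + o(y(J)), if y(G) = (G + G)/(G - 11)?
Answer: 7460/3 ≈ 2486.7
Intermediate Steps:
J = 5 (J = 1 + 4 = 5)
y(G) = 2*G/(-11 + G) (y(G) = (2*G)/(-11 + G) = 2*G/(-11 + G))
o(D) = 188*D
(11 + 39)*56 + o(y(J)) = (11 + 39)*56 + 188*(2*5/(-11 + 5)) = 50*56 + 188*(2*5/(-6)) = 2800 + 188*(2*5*(-⅙)) = 2800 + 188*(-5/3) = 2800 - 940/3 = 7460/3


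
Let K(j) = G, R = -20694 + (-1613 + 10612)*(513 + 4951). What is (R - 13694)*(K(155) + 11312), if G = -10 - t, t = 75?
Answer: 551651533596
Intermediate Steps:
R = 49149842 (R = -20694 + 8999*5464 = -20694 + 49170536 = 49149842)
G = -85 (G = -10 - 1*75 = -10 - 75 = -85)
K(j) = -85
(R - 13694)*(K(155) + 11312) = (49149842 - 13694)*(-85 + 11312) = 49136148*11227 = 551651533596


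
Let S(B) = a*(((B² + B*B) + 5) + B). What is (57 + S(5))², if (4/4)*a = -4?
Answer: 33489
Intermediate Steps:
a = -4
S(B) = -20 - 8*B² - 4*B (S(B) = -4*(((B² + B*B) + 5) + B) = -4*(((B² + B²) + 5) + B) = -4*((2*B² + 5) + B) = -4*((5 + 2*B²) + B) = -4*(5 + B + 2*B²) = -20 - 8*B² - 4*B)
(57 + S(5))² = (57 + (-20 - 8*5² - 4*5))² = (57 + (-20 - 8*25 - 20))² = (57 + (-20 - 200 - 20))² = (57 - 240)² = (-183)² = 33489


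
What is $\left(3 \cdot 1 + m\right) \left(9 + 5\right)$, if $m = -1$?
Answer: $28$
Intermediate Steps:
$\left(3 \cdot 1 + m\right) \left(9 + 5\right) = \left(3 \cdot 1 - 1\right) \left(9 + 5\right) = \left(3 - 1\right) 14 = 2 \cdot 14 = 28$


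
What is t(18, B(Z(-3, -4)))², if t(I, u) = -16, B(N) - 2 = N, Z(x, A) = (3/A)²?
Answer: 256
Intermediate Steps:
Z(x, A) = 9/A²
B(N) = 2 + N
t(18, B(Z(-3, -4)))² = (-16)² = 256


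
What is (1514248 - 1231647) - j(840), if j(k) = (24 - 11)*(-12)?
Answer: 282757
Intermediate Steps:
j(k) = -156 (j(k) = 13*(-12) = -156)
(1514248 - 1231647) - j(840) = (1514248 - 1231647) - 1*(-156) = 282601 + 156 = 282757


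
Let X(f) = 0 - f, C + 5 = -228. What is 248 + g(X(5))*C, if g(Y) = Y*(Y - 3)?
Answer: -9072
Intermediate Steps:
C = -233 (C = -5 - 228 = -233)
X(f) = -f
g(Y) = Y*(-3 + Y)
248 + g(X(5))*C = 248 + ((-1*5)*(-3 - 1*5))*(-233) = 248 - 5*(-3 - 5)*(-233) = 248 - 5*(-8)*(-233) = 248 + 40*(-233) = 248 - 9320 = -9072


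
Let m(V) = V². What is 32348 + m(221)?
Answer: 81189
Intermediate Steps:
32348 + m(221) = 32348 + 221² = 32348 + 48841 = 81189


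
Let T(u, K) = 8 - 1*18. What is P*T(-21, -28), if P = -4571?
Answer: 45710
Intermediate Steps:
T(u, K) = -10 (T(u, K) = 8 - 18 = -10)
P*T(-21, -28) = -4571*(-10) = 45710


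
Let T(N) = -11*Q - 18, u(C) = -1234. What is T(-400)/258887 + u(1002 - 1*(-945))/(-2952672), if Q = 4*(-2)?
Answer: 263076799/382204198032 ≈ 0.00068831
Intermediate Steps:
Q = -8
T(N) = 70 (T(N) = -11*(-8) - 18 = 88 - 18 = 70)
T(-400)/258887 + u(1002 - 1*(-945))/(-2952672) = 70/258887 - 1234/(-2952672) = 70*(1/258887) - 1234*(-1/2952672) = 70/258887 + 617/1476336 = 263076799/382204198032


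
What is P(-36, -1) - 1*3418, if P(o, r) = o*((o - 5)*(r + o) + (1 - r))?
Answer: -58102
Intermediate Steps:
P(o, r) = o*(1 - r + (-5 + o)*(o + r)) (P(o, r) = o*((-5 + o)*(o + r) + (1 - r)) = o*(1 - r + (-5 + o)*(o + r)))
P(-36, -1) - 1*3418 = -36*(1 + (-36)² - 6*(-1) - 5*(-36) - 36*(-1)) - 1*3418 = -36*(1 + 1296 + 6 + 180 + 36) - 3418 = -36*1519 - 3418 = -54684 - 3418 = -58102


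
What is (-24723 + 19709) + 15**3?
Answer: -1639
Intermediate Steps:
(-24723 + 19709) + 15**3 = -5014 + 3375 = -1639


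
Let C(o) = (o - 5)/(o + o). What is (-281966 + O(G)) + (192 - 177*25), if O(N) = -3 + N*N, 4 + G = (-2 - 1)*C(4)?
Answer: -18316087/64 ≈ -2.8619e+5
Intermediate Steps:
C(o) = (-5 + o)/(2*o) (C(o) = (-5 + o)/((2*o)) = (-5 + o)*(1/(2*o)) = (-5 + o)/(2*o))
G = -29/8 (G = -4 + (-2 - 1)*((½)*(-5 + 4)/4) = -4 - 3*(-1)/(2*4) = -4 - 3*(-⅛) = -4 + 3/8 = -29/8 ≈ -3.6250)
O(N) = -3 + N²
(-281966 + O(G)) + (192 - 177*25) = (-281966 + (-3 + (-29/8)²)) + (192 - 177*25) = (-281966 + (-3 + 841/64)) + (192 - 4425) = (-281966 + 649/64) - 4233 = -18045175/64 - 4233 = -18316087/64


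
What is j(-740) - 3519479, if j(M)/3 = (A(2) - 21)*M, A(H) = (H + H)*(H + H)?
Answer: -3508379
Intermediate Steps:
A(H) = 4*H**2 (A(H) = (2*H)*(2*H) = 4*H**2)
j(M) = -15*M (j(M) = 3*((4*2**2 - 21)*M) = 3*((4*4 - 21)*M) = 3*((16 - 21)*M) = 3*(-5*M) = -15*M)
j(-740) - 3519479 = -15*(-740) - 3519479 = 11100 - 3519479 = -3508379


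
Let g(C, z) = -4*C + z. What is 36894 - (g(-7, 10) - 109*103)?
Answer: 48083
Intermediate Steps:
g(C, z) = z - 4*C
36894 - (g(-7, 10) - 109*103) = 36894 - ((10 - 4*(-7)) - 109*103) = 36894 - ((10 + 28) - 11227) = 36894 - (38 - 11227) = 36894 - 1*(-11189) = 36894 + 11189 = 48083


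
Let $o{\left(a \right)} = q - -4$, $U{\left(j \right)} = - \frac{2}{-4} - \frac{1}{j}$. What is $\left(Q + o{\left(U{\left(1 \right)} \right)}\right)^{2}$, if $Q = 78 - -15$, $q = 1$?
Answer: $9604$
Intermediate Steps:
$U{\left(j \right)} = \frac{1}{2} - \frac{1}{j}$ ($U{\left(j \right)} = \left(-2\right) \left(- \frac{1}{4}\right) - \frac{1}{j} = \frac{1}{2} - \frac{1}{j}$)
$o{\left(a \right)} = 5$ ($o{\left(a \right)} = 1 - -4 = 1 + 4 = 5$)
$Q = 93$ ($Q = 78 + 15 = 93$)
$\left(Q + o{\left(U{\left(1 \right)} \right)}\right)^{2} = \left(93 + 5\right)^{2} = 98^{2} = 9604$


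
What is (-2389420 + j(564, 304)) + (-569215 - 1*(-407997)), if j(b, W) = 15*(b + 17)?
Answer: -2541923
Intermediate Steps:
j(b, W) = 255 + 15*b (j(b, W) = 15*(17 + b) = 255 + 15*b)
(-2389420 + j(564, 304)) + (-569215 - 1*(-407997)) = (-2389420 + (255 + 15*564)) + (-569215 - 1*(-407997)) = (-2389420 + (255 + 8460)) + (-569215 + 407997) = (-2389420 + 8715) - 161218 = -2380705 - 161218 = -2541923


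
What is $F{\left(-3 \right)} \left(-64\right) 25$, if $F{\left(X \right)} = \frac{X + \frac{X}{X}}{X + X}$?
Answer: $- \frac{1600}{3} \approx -533.33$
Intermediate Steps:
$F{\left(X \right)} = \frac{1 + X}{2 X}$ ($F{\left(X \right)} = \frac{X + 1}{2 X} = \left(1 + X\right) \frac{1}{2 X} = \frac{1 + X}{2 X}$)
$F{\left(-3 \right)} \left(-64\right) 25 = \frac{1 - 3}{2 \left(-3\right)} \left(-64\right) 25 = \frac{1}{2} \left(- \frac{1}{3}\right) \left(-2\right) \left(-64\right) 25 = \frac{1}{3} \left(-64\right) 25 = \left(- \frac{64}{3}\right) 25 = - \frac{1600}{3}$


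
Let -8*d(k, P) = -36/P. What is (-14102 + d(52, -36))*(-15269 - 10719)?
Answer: 732972049/2 ≈ 3.6649e+8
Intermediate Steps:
d(k, P) = 9/(2*P) (d(k, P) = -(-9)/(2*P) = 9/(2*P))
(-14102 + d(52, -36))*(-15269 - 10719) = (-14102 + (9/2)/(-36))*(-15269 - 10719) = (-14102 + (9/2)*(-1/36))*(-25988) = (-14102 - ⅛)*(-25988) = -112817/8*(-25988) = 732972049/2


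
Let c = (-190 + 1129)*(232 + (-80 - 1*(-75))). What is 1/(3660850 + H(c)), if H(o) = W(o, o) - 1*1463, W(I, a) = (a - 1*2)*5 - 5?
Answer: 1/4725137 ≈ 2.1163e-7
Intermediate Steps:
W(I, a) = -15 + 5*a (W(I, a) = (a - 2)*5 - 5 = (-2 + a)*5 - 5 = (-10 + 5*a) - 5 = -15 + 5*a)
c = 213153 (c = 939*(232 + (-80 + 75)) = 939*(232 - 5) = 939*227 = 213153)
H(o) = -1478 + 5*o (H(o) = (-15 + 5*o) - 1*1463 = (-15 + 5*o) - 1463 = -1478 + 5*o)
1/(3660850 + H(c)) = 1/(3660850 + (-1478 + 5*213153)) = 1/(3660850 + (-1478 + 1065765)) = 1/(3660850 + 1064287) = 1/4725137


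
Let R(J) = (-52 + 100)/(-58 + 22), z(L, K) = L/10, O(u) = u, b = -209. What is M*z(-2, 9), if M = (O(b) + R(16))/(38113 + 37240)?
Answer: 631/1130295 ≈ 0.00055826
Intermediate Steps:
z(L, K) = L/10 (z(L, K) = L*(⅒) = L/10)
R(J) = -4/3 (R(J) = 48/(-36) = 48*(-1/36) = -4/3)
M = -631/226059 (M = (-209 - 4/3)/(38113 + 37240) = -631/3/75353 = -631/3*1/75353 = -631/226059 ≈ -0.0027913)
M*z(-2, 9) = -631*(-2)/2260590 = -631/226059*(-⅕) = 631/1130295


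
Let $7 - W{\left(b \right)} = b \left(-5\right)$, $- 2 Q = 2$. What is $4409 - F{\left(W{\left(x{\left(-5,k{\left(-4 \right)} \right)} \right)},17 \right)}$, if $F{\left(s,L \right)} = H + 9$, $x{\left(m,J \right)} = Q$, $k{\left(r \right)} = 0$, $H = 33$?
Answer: $4367$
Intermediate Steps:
$Q = -1$ ($Q = \left(- \frac{1}{2}\right) 2 = -1$)
$x{\left(m,J \right)} = -1$
$W{\left(b \right)} = 7 + 5 b$ ($W{\left(b \right)} = 7 - b \left(-5\right) = 7 - - 5 b = 7 + 5 b$)
$F{\left(s,L \right)} = 42$ ($F{\left(s,L \right)} = 33 + 9 = 42$)
$4409 - F{\left(W{\left(x{\left(-5,k{\left(-4 \right)} \right)} \right)},17 \right)} = 4409 - 42 = 4367$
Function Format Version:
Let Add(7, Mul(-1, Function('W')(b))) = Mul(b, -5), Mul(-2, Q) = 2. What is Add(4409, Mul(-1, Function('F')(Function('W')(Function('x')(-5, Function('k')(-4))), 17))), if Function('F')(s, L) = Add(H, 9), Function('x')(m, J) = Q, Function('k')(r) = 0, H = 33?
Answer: 4367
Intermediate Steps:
Q = -1 (Q = Mul(Rational(-1, 2), 2) = -1)
Function('x')(m, J) = -1
Function('W')(b) = Add(7, Mul(5, b)) (Function('W')(b) = Add(7, Mul(-1, Mul(b, -5))) = Add(7, Mul(-1, Mul(-5, b))) = Add(7, Mul(5, b)))
Function('F')(s, L) = 42 (Function('F')(s, L) = Add(33, 9) = 42)
Add(4409, Mul(-1, Function('F')(Function('W')(Function('x')(-5, Function('k')(-4))), 17))) = Add(4409, Mul(-1, 42)) = Add(4409, -42) = 4367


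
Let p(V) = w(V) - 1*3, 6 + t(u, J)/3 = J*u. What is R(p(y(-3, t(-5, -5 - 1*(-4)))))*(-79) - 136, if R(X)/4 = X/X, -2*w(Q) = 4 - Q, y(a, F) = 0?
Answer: -452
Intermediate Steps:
t(u, J) = -18 + 3*J*u (t(u, J) = -18 + 3*(J*u) = -18 + 3*J*u)
w(Q) = -2 + Q/2 (w(Q) = -(4 - Q)/2 = -2 + Q/2)
p(V) = -5 + V/2 (p(V) = (-2 + V/2) - 1*3 = (-2 + V/2) - 3 = -5 + V/2)
R(X) = 4 (R(X) = 4*(X/X) = 4*1 = 4)
R(p(y(-3, t(-5, -5 - 1*(-4)))))*(-79) - 136 = 4*(-79) - 136 = -316 - 136 = -452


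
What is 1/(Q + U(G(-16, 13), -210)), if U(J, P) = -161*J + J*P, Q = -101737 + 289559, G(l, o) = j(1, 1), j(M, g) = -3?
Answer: 1/188935 ≈ 5.2928e-6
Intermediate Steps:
G(l, o) = -3
Q = 187822
1/(Q + U(G(-16, 13), -210)) = 1/(187822 - 3*(-161 - 210)) = 1/(187822 - 3*(-371)) = 1/(187822 + 1113) = 1/188935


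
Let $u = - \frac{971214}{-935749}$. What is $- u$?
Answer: $- \frac{971214}{935749} \approx -1.0379$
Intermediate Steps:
$u = \frac{971214}{935749}$ ($u = \left(-971214\right) \left(- \frac{1}{935749}\right) = \frac{971214}{935749} \approx 1.0379$)
$- u = \left(-1\right) \frac{971214}{935749} = - \frac{971214}{935749}$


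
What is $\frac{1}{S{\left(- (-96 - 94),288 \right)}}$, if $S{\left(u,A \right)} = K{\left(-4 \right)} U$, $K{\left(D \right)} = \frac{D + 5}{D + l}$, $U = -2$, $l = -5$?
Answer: $\frac{9}{2} \approx 4.5$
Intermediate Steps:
$K{\left(D \right)} = \frac{5 + D}{-5 + D}$ ($K{\left(D \right)} = \frac{D + 5}{D - 5} = \frac{5 + D}{-5 + D}$)
$S{\left(u,A \right)} = \frac{2}{9}$ ($S{\left(u,A \right)} = \frac{5 - 4}{-5 - 4} \left(-2\right) = \frac{1}{-9} \cdot 1 \left(-2\right) = \left(- \frac{1}{9}\right) 1 \left(-2\right) = \left(- \frac{1}{9}\right) \left(-2\right) = \frac{2}{9}$)
$\frac{1}{S{\left(- (-96 - 94),288 \right)}} = \frac{1}{\frac{2}{9}} = \frac{9}{2}$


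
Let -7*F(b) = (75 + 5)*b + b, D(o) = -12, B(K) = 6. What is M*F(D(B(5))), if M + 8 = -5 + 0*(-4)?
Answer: -12636/7 ≈ -1805.1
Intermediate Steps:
F(b) = -81*b/7 (F(b) = -((75 + 5)*b + b)/7 = -(80*b + b)/7 = -81*b/7)
M = -13 (M = -8 + (-5 + 0*(-4)) = -8 + (-5 + 0) = -8 - 5 = -13)
M*F(D(B(5))) = -(-1053)*(-12)/7 = -13*972/7 = -12636/7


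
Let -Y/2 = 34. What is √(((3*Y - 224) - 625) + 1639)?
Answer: √586 ≈ 24.207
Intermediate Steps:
Y = -68 (Y = -2*34 = -68)
√(((3*Y - 224) - 625) + 1639) = √(((3*(-68) - 224) - 625) + 1639) = √(((-204 - 224) - 625) + 1639) = √((-428 - 625) + 1639) = √(-1053 + 1639) = √586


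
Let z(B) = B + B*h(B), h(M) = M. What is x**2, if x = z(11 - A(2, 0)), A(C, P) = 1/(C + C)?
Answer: 4084441/256 ≈ 15955.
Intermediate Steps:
A(C, P) = 1/(2*C)
z(B) = B + B**2 (z(B) = B + B*B = B + B**2)
x = 2021/16 (x = (11 - 1/(2*2))*(1 + (11 - 1/(2*2))) = (11 - 1*1/4)*(1 + (11 - 1*1/4)) = (11 - 1/4)*(1 + (11 - 1/4)) = 43*(1 + 43/4)/4 = (43/4)*(47/4) = 2021/16 ≈ 126.31)
x**2 = (2021/16)**2 = 4084441/256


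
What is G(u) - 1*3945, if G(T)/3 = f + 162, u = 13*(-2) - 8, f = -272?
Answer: -4275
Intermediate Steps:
u = -34 (u = -26 - 8 = -34)
G(T) = -330 (G(T) = 3*(-272 + 162) = 3*(-110) = -330)
G(u) - 1*3945 = -330 - 1*3945 = -330 - 3945 = -4275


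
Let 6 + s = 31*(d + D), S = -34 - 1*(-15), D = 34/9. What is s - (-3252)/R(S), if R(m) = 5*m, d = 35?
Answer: 993407/855 ≈ 1161.9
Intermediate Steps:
D = 34/9 (D = 34*(1/9) = 34/9 ≈ 3.7778)
S = -19 (S = -34 + 15 = -19)
s = 10765/9 (s = -6 + 31*(35 + 34/9) = -6 + 31*(349/9) = -6 + 10819/9 = 10765/9 ≈ 1196.1)
s - (-3252)/R(S) = 10765/9 - (-3252)/(5*(-19)) = 10765/9 - (-3252)/(-95) = 10765/9 - (-3252)*(-1)/95 = 10765/9 - 1*3252/95 = 10765/9 - 3252/95 = 993407/855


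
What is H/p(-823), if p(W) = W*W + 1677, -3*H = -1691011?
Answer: 1691011/2037018 ≈ 0.83014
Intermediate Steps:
H = 1691011/3 (H = -1/3*(-1691011) = 1691011/3 ≈ 5.6367e+5)
p(W) = 1677 + W**2 (p(W) = W**2 + 1677 = 1677 + W**2)
H/p(-823) = 1691011/(3*(1677 + (-823)**2)) = 1691011/(3*(1677 + 677329)) = (1691011/3)/679006 = (1691011/3)*(1/679006) = 1691011/2037018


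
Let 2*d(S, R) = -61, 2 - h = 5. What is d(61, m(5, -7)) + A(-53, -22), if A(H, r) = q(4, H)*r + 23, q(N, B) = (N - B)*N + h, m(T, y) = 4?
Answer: -9915/2 ≈ -4957.5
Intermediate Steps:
h = -3 (h = 2 - 1*5 = 2 - 5 = -3)
q(N, B) = -3 + N*(N - B) (q(N, B) = (N - B)*N - 3 = N*(N - B) - 3 = -3 + N*(N - B))
A(H, r) = 23 + r*(13 - 4*H) (A(H, r) = (-3 + 4² - 1*H*4)*r + 23 = (-3 + 16 - 4*H)*r + 23 = (13 - 4*H)*r + 23 = r*(13 - 4*H) + 23 = 23 + r*(13 - 4*H))
d(S, R) = -61/2 (d(S, R) = (½)*(-61) = -61/2)
d(61, m(5, -7)) + A(-53, -22) = -61/2 + (23 - 1*(-22)*(-13 + 4*(-53))) = -61/2 + (23 - 1*(-22)*(-13 - 212)) = -61/2 + (23 - 1*(-22)*(-225)) = -61/2 + (23 - 4950) = -61/2 - 4927 = -9915/2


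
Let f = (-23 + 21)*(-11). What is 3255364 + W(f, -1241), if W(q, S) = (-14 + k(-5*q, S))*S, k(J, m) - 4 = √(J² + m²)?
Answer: 3267774 - 1241*√1552181 ≈ 1.7217e+6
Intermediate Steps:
f = 22 (f = -2*(-11) = 22)
k(J, m) = 4 + √(J² + m²)
W(q, S) = S*(-10 + √(S² + 25*q²)) (W(q, S) = (-14 + (4 + √((-5*q)² + S²)))*S = (-14 + (4 + √(25*q² + S²)))*S = (-14 + (4 + √(S² + 25*q²)))*S = (-10 + √(S² + 25*q²))*S = S*(-10 + √(S² + 25*q²)))
3255364 + W(f, -1241) = 3255364 - 1241*(-10 + √((-1241)² + 25*22²)) = 3255364 - 1241*(-10 + √(1540081 + 25*484)) = 3255364 - 1241*(-10 + √(1540081 + 12100)) = 3255364 - 1241*(-10 + √1552181) = 3255364 + (12410 - 1241*√1552181) = 3267774 - 1241*√1552181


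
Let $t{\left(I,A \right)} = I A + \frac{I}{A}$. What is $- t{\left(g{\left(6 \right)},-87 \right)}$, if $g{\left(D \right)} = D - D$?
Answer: $0$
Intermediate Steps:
$g{\left(D \right)} = 0$
$t{\left(I,A \right)} = A I + \frac{I}{A}$
$- t{\left(g{\left(6 \right)},-87 \right)} = - (\left(-87\right) 0 + \frac{0}{-87}) = - (0 + 0 \left(- \frac{1}{87}\right)) = - (0 + 0) = \left(-1\right) 0 = 0$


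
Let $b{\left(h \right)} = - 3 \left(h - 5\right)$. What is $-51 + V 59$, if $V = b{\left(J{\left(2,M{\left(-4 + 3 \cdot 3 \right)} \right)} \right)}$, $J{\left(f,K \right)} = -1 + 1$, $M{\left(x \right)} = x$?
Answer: $834$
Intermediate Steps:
$J{\left(f,K \right)} = 0$
$b{\left(h \right)} = 15 - 3 h$ ($b{\left(h \right)} = - 3 \left(-5 + h\right) = 15 - 3 h$)
$V = 15$ ($V = 15 - 0 = 15 + 0 = 15$)
$-51 + V 59 = -51 + 15 \cdot 59 = -51 + 885 = 834$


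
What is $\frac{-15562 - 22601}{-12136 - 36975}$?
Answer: $\frac{38163}{49111} \approx 0.77708$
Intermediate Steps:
$\frac{-15562 - 22601}{-12136 - 36975} = - \frac{38163}{-49111} = \left(-38163\right) \left(- \frac{1}{49111}\right) = \frac{38163}{49111}$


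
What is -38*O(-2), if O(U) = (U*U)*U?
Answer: 304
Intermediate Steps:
O(U) = U³ (O(U) = U²*U = U³)
-38*O(-2) = -38*(-2)³ = -38*(-8) = 304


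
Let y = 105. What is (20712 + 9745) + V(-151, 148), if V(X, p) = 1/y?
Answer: 3197986/105 ≈ 30457.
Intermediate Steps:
V(X, p) = 1/105
(20712 + 9745) + V(-151, 148) = (20712 + 9745) + 1/105 = 30457 + 1/105 = 3197986/105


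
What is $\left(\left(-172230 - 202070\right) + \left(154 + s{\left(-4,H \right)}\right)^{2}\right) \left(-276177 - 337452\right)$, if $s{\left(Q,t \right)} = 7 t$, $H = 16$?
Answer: $186263401176$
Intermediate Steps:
$\left(\left(-172230 - 202070\right) + \left(154 + s{\left(-4,H \right)}\right)^{2}\right) \left(-276177 - 337452\right) = \left(\left(-172230 - 202070\right) + \left(154 + 7 \cdot 16\right)^{2}\right) \left(-276177 - 337452\right) = \left(\left(-172230 - 202070\right) + \left(154 + 112\right)^{2}\right) \left(-613629\right) = \left(-374300 + 266^{2}\right) \left(-613629\right) = \left(-374300 + 70756\right) \left(-613629\right) = \left(-303544\right) \left(-613629\right) = 186263401176$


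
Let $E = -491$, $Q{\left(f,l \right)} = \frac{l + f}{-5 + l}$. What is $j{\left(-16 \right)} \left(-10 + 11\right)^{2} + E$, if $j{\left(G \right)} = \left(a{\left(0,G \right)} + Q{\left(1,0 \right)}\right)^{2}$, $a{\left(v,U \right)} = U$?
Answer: $- \frac{5714}{25} \approx -228.56$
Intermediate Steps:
$Q{\left(f,l \right)} = \frac{f + l}{-5 + l}$
$j{\left(G \right)} = \left(- \frac{1}{5} + G\right)^{2}$ ($j{\left(G \right)} = \left(G + \frac{1 + 0}{-5 + 0}\right)^{2} = \left(G + \frac{1}{-5} \cdot 1\right)^{2} = \left(G - \frac{1}{5}\right)^{2} = \left(- \frac{1}{5} + G\right)^{2}$)
$j{\left(-16 \right)} \left(-10 + 11\right)^{2} + E = \frac{\left(-1 + 5 \left(-16\right)\right)^{2}}{25} \left(-10 + 11\right)^{2} - 491 = \frac{\left(-1 - 80\right)^{2}}{25} \cdot 1^{2} - 491 = \frac{\left(-81\right)^{2}}{25} \cdot 1 - 491 = \frac{1}{25} \cdot 6561 \cdot 1 - 491 = \frac{6561}{25} \cdot 1 - 491 = \frac{6561}{25} - 491 = - \frac{5714}{25}$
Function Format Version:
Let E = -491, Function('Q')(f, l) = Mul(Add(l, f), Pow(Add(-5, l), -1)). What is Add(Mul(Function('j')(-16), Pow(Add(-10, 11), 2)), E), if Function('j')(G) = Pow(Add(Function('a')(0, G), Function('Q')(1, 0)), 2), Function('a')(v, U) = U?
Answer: Rational(-5714, 25) ≈ -228.56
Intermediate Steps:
Function('Q')(f, l) = Mul(Pow(Add(-5, l), -1), Add(f, l)) (Function('Q')(f, l) = Mul(Add(f, l), Pow(Add(-5, l), -1)) = Mul(Pow(Add(-5, l), -1), Add(f, l)))
Function('j')(G) = Pow(Add(Rational(-1, 5), G), 2) (Function('j')(G) = Pow(Add(G, Mul(Pow(Add(-5, 0), -1), Add(1, 0))), 2) = Pow(Add(G, Mul(Pow(-5, -1), 1)), 2) = Pow(Add(G, Mul(Rational(-1, 5), 1)), 2) = Pow(Add(G, Rational(-1, 5)), 2) = Pow(Add(Rational(-1, 5), G), 2))
Add(Mul(Function('j')(-16), Pow(Add(-10, 11), 2)), E) = Add(Mul(Mul(Rational(1, 25), Pow(Add(-1, Mul(5, -16)), 2)), Pow(Add(-10, 11), 2)), -491) = Add(Mul(Mul(Rational(1, 25), Pow(Add(-1, -80), 2)), Pow(1, 2)), -491) = Add(Mul(Mul(Rational(1, 25), Pow(-81, 2)), 1), -491) = Add(Mul(Mul(Rational(1, 25), 6561), 1), -491) = Add(Mul(Rational(6561, 25), 1), -491) = Add(Rational(6561, 25), -491) = Rational(-5714, 25)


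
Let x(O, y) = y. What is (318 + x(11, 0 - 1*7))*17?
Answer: 5287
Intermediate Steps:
(318 + x(11, 0 - 1*7))*17 = (318 + (0 - 1*7))*17 = (318 + (0 - 7))*17 = (318 - 7)*17 = 311*17 = 5287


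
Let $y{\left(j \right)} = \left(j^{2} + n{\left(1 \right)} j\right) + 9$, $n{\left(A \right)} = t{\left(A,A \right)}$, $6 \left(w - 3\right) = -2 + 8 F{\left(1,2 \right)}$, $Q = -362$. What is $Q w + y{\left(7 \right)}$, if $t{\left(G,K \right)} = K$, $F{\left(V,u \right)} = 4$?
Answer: $-2831$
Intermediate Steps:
$w = 8$ ($w = 3 + \frac{-2 + 8 \cdot 4}{6} = 3 + \frac{-2 + 32}{6} = 3 + \frac{1}{6} \cdot 30 = 3 + 5 = 8$)
$n{\left(A \right)} = A$
$y{\left(j \right)} = 9 + j + j^{2}$ ($y{\left(j \right)} = \left(j^{2} + 1 j\right) + 9 = \left(j^{2} + j\right) + 9 = \left(j + j^{2}\right) + 9 = 9 + j + j^{2}$)
$Q w + y{\left(7 \right)} = \left(-362\right) 8 + \left(9 + 7 + 7^{2}\right) = -2896 + \left(9 + 7 + 49\right) = -2896 + 65 = -2831$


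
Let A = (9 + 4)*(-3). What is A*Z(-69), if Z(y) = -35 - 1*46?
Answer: 3159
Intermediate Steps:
A = -39 (A = 13*(-3) = -39)
Z(y) = -81 (Z(y) = -35 - 46 = -81)
A*Z(-69) = -39*(-81) = 3159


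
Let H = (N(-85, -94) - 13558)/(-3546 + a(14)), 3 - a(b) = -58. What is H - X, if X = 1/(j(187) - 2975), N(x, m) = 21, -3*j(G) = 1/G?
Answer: 22594883197/5816381360 ≈ 3.8847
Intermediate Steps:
j(G) = -1/(3*G)
a(b) = 61 (a(b) = 3 - 1*(-58) = 3 + 58 = 61)
X = -561/1668976 (X = 1/(-⅓/187 - 2975) = 1/(-⅓*1/187 - 2975) = 1/(-1/561 - 2975) = 1/(-1668976/561) = -561/1668976 ≈ -0.00033613)
H = 13537/3485 (H = (21 - 13558)/(-3546 + 61) = -13537/(-3485) = -13537*(-1/3485) = 13537/3485 ≈ 3.8844)
H - X = 13537/3485 - 1*(-561/1668976) = 13537/3485 + 561/1668976 = 22594883197/5816381360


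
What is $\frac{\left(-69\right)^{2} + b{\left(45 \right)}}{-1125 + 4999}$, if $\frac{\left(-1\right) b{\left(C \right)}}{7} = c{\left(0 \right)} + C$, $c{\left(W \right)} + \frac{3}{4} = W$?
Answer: $\frac{17805}{15496} \approx 1.149$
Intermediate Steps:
$c{\left(W \right)} = - \frac{3}{4} + W$
$b{\left(C \right)} = \frac{21}{4} - 7 C$ ($b{\left(C \right)} = - 7 \left(\left(- \frac{3}{4} + 0\right) + C\right) = - 7 \left(- \frac{3}{4} + C\right) = \frac{21}{4} - 7 C$)
$\frac{\left(-69\right)^{2} + b{\left(45 \right)}}{-1125 + 4999} = \frac{\left(-69\right)^{2} + \left(\frac{21}{4} - 315\right)}{-1125 + 4999} = \frac{4761 + \left(\frac{21}{4} - 315\right)}{3874} = \left(4761 - \frac{1239}{4}\right) \frac{1}{3874} = \frac{17805}{4} \cdot \frac{1}{3874} = \frac{17805}{15496}$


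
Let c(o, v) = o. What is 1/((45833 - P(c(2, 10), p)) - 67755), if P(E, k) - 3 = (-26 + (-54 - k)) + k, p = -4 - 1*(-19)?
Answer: -1/21845 ≈ -4.5777e-5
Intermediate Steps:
p = 15 (p = -4 + 19 = 15)
P(E, k) = -77 (P(E, k) = 3 + ((-26 + (-54 - k)) + k) = 3 + ((-80 - k) + k) = 3 - 80 = -77)
1/((45833 - P(c(2, 10), p)) - 67755) = 1/((45833 - 1*(-77)) - 67755) = 1/((45833 + 77) - 67755) = 1/(45910 - 67755) = 1/(-21845) = -1/21845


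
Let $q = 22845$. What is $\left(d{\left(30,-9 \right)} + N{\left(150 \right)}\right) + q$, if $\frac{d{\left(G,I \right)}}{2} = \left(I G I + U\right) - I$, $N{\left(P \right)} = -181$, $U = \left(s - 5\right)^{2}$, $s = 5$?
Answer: $27542$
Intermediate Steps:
$U = 0$ ($U = \left(5 - 5\right)^{2} = 0^{2} = 0$)
$d{\left(G,I \right)} = - 2 I + 2 G I^{2}$ ($d{\left(G,I \right)} = 2 \left(\left(I G I + 0\right) - I\right) = 2 \left(\left(G I I + 0\right) - I\right) = 2 \left(\left(G I^{2} + 0\right) - I\right) = 2 \left(G I^{2} - I\right) = 2 \left(- I + G I^{2}\right) = - 2 I + 2 G I^{2}$)
$\left(d{\left(30,-9 \right)} + N{\left(150 \right)}\right) + q = \left(2 \left(-9\right) \left(-1 + 30 \left(-9\right)\right) - 181\right) + 22845 = \left(2 \left(-9\right) \left(-1 - 270\right) - 181\right) + 22845 = \left(2 \left(-9\right) \left(-271\right) - 181\right) + 22845 = \left(4878 - 181\right) + 22845 = 4697 + 22845 = 27542$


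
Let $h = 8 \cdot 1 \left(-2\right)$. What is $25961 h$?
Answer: $-415376$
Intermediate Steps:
$h = -16$ ($h = 8 \left(-2\right) = -16$)
$25961 h = 25961 \left(-16\right) = -415376$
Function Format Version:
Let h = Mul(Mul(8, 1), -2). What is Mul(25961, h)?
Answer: -415376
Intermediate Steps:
h = -16 (h = Mul(8, -2) = -16)
Mul(25961, h) = Mul(25961, -16) = -415376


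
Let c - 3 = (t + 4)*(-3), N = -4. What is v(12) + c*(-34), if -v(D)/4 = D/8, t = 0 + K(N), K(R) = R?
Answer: -108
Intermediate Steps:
t = -4 (t = 0 - 4 = -4)
c = 3 (c = 3 + (-4 + 4)*(-3) = 3 + 0*(-3) = 3 + 0 = 3)
v(D) = -D/2 (v(D) = -4*D/8 = -D/2)
v(12) + c*(-34) = -½*12 + 3*(-34) = -6 - 102 = -108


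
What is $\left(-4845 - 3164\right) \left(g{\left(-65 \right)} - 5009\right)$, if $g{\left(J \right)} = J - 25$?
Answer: $40837891$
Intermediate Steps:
$g{\left(J \right)} = -25 + J$ ($g{\left(J \right)} = J - 25 = -25 + J$)
$\left(-4845 - 3164\right) \left(g{\left(-65 \right)} - 5009\right) = \left(-4845 - 3164\right) \left(\left(-25 - 65\right) - 5009\right) = - 8009 \left(-90 - 5009\right) = \left(-8009\right) \left(-5099\right) = 40837891$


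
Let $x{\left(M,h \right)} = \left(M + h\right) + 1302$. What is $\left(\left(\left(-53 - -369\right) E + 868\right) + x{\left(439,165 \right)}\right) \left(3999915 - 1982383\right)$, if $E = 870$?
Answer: $560256531208$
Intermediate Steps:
$x{\left(M,h \right)} = 1302 + M + h$
$\left(\left(\left(-53 - -369\right) E + 868\right) + x{\left(439,165 \right)}\right) \left(3999915 - 1982383\right) = \left(\left(\left(-53 - -369\right) 870 + 868\right) + \left(1302 + 439 + 165\right)\right) \left(3999915 - 1982383\right) = \left(\left(\left(-53 + 369\right) 870 + 868\right) + 1906\right) 2017532 = \left(\left(316 \cdot 870 + 868\right) + 1906\right) 2017532 = \left(\left(274920 + 868\right) + 1906\right) 2017532 = \left(275788 + 1906\right) 2017532 = 277694 \cdot 2017532 = 560256531208$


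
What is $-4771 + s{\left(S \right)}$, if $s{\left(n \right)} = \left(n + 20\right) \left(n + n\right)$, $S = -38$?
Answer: $-3403$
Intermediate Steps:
$s{\left(n \right)} = 2 n \left(20 + n\right)$ ($s{\left(n \right)} = \left(20 + n\right) 2 n = 2 n \left(20 + n\right)$)
$-4771 + s{\left(S \right)} = -4771 + 2 \left(-38\right) \left(20 - 38\right) = -4771 + 2 \left(-38\right) \left(-18\right) = -4771 + 1368 = -3403$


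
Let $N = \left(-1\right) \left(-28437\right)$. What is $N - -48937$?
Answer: $77374$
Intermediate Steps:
$N = 28437$
$N - -48937 = 28437 - -48937 = 28437 + 48937 = 77374$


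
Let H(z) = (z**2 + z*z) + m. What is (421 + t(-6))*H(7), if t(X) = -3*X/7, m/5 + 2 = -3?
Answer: 216445/7 ≈ 30921.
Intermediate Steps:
m = -25 (m = -10 + 5*(-3) = -10 - 15 = -25)
t(X) = -3*X/7 (t(X) = -3*X*(1/7) = -3*X/7)
H(z) = -25 + 2*z**2 (H(z) = (z**2 + z*z) - 25 = (z**2 + z**2) - 25 = 2*z**2 - 25 = -25 + 2*z**2)
(421 + t(-6))*H(7) = (421 - 3/7*(-6))*(-25 + 2*7**2) = (421 + 18/7)*(-25 + 2*49) = 2965*(-25 + 98)/7 = (2965/7)*73 = 216445/7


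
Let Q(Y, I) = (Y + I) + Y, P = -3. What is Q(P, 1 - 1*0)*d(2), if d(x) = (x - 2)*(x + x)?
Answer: 0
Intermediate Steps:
Q(Y, I) = I + 2*Y (Q(Y, I) = (I + Y) + Y = I + 2*Y)
d(x) = 2*x*(-2 + x) (d(x) = (-2 + x)*(2*x) = 2*x*(-2 + x))
Q(P, 1 - 1*0)*d(2) = ((1 - 1*0) + 2*(-3))*(2*2*(-2 + 2)) = ((1 + 0) - 6)*(2*2*0) = (1 - 6)*0 = -5*0 = 0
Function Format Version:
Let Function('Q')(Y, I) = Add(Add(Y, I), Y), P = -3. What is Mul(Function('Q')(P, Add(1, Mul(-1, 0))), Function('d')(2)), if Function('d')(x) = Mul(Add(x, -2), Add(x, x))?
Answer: 0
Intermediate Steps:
Function('Q')(Y, I) = Add(I, Mul(2, Y)) (Function('Q')(Y, I) = Add(Add(I, Y), Y) = Add(I, Mul(2, Y)))
Function('d')(x) = Mul(2, x, Add(-2, x)) (Function('d')(x) = Mul(Add(-2, x), Mul(2, x)) = Mul(2, x, Add(-2, x)))
Mul(Function('Q')(P, Add(1, Mul(-1, 0))), Function('d')(2)) = Mul(Add(Add(1, Mul(-1, 0)), Mul(2, -3)), Mul(2, 2, Add(-2, 2))) = Mul(Add(Add(1, 0), -6), Mul(2, 2, 0)) = Mul(Add(1, -6), 0) = Mul(-5, 0) = 0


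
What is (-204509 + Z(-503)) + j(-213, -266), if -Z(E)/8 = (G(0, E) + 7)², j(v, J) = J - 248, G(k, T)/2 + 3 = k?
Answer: -205031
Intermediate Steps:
G(k, T) = -6 + 2*k
j(v, J) = -248 + J
Z(E) = -8 (Z(E) = -8*((-6 + 2*0) + 7)² = -8*((-6 + 0) + 7)² = -8*(-6 + 7)² = -8*1² = -8*1 = -8)
(-204509 + Z(-503)) + j(-213, -266) = (-204509 - 8) + (-248 - 266) = -204517 - 514 = -205031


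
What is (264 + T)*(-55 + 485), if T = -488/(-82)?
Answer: 4759240/41 ≈ 1.1608e+5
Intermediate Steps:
T = 244/41 (T = -488*(-1/82) = 244/41 ≈ 5.9512)
(264 + T)*(-55 + 485) = (264 + 244/41)*(-55 + 485) = (11068/41)*430 = 4759240/41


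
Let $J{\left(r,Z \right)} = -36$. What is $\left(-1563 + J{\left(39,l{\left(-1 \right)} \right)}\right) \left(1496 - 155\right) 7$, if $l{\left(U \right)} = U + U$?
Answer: $-15009813$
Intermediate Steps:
$l{\left(U \right)} = 2 U$
$\left(-1563 + J{\left(39,l{\left(-1 \right)} \right)}\right) \left(1496 - 155\right) 7 = \left(-1563 - 36\right) \left(1496 - 155\right) 7 = \left(-1599\right) 1341 \cdot 7 = \left(-2144259\right) 7 = -15009813$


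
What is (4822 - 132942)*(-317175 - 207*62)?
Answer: 42280753080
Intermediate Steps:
(4822 - 132942)*(-317175 - 207*62) = -128120*(-317175 - 12834) = -128120*(-330009) = 42280753080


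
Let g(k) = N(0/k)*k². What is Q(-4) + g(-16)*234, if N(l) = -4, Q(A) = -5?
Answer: -239621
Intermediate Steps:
g(k) = -4*k²
Q(-4) + g(-16)*234 = -5 - 4*(-16)²*234 = -5 - 4*256*234 = -5 - 1024*234 = -5 - 239616 = -239621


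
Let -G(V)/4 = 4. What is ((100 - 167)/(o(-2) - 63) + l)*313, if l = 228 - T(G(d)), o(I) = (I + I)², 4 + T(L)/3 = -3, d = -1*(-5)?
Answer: 3684010/47 ≈ 78383.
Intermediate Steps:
d = 5
G(V) = -16 (G(V) = -4*4 = -16)
T(L) = -21 (T(L) = -12 + 3*(-3) = -12 - 9 = -21)
o(I) = 4*I² (o(I) = (2*I)² = 4*I²)
l = 249 (l = 228 - 1*(-21) = 228 + 21 = 249)
((100 - 167)/(o(-2) - 63) + l)*313 = ((100 - 167)/(4*(-2)² - 63) + 249)*313 = (-67/(4*4 - 63) + 249)*313 = (-67/(16 - 63) + 249)*313 = (-67/(-47) + 249)*313 = (-67*(-1/47) + 249)*313 = (67/47 + 249)*313 = (11770/47)*313 = 3684010/47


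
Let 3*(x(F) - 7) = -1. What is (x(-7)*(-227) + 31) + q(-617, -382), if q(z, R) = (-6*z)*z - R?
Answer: -6855703/3 ≈ -2.2852e+6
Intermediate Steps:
x(F) = 20/3 (x(F) = 7 + (⅓)*(-1) = 7 - ⅓ = 20/3)
q(z, R) = -R - 6*z² (q(z, R) = -6*z² - R = -R - 6*z²)
(x(-7)*(-227) + 31) + q(-617, -382) = ((20/3)*(-227) + 31) + (-1*(-382) - 6*(-617)²) = (-4540/3 + 31) + (382 - 6*380689) = -4447/3 + (382 - 2284134) = -4447/3 - 2283752 = -6855703/3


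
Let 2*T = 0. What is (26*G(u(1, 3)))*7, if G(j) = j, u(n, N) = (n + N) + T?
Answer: 728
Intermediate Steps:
T = 0 (T = (1/2)*0 = 0)
u(n, N) = N + n (u(n, N) = (n + N) + 0 = (N + n) + 0 = N + n)
(26*G(u(1, 3)))*7 = (26*(3 + 1))*7 = (26*4)*7 = 104*7 = 728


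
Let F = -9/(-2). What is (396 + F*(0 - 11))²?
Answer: 480249/4 ≈ 1.2006e+5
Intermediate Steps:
F = 9/2 (F = -9*(-½) = 9/2 ≈ 4.5000)
(396 + F*(0 - 11))² = (396 + 9*(0 - 11)/2)² = (396 + (9/2)*(-11))² = (396 - 99/2)² = (693/2)² = 480249/4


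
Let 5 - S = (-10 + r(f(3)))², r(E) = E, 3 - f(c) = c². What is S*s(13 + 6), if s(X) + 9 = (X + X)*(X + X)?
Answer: -360185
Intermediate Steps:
f(c) = 3 - c²
S = -251 (S = 5 - (-10 + (3 - 1*3²))² = 5 - (-10 + (3 - 1*9))² = 5 - (-10 + (3 - 9))² = 5 - (-10 - 6)² = 5 - 1*(-16)² = 5 - 1*256 = 5 - 256 = -251)
s(X) = -9 + 4*X² (s(X) = -9 + (X + X)*(X + X) = -9 + (2*X)*(2*X) = -9 + 4*X²)
S*s(13 + 6) = -251*(-9 + 4*(13 + 6)²) = -251*(-9 + 4*19²) = -251*(-9 + 4*361) = -251*(-9 + 1444) = -251*1435 = -360185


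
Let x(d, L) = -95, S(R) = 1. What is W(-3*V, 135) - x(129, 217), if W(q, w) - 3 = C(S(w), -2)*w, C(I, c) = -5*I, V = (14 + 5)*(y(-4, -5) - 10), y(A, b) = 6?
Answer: -577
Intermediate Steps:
V = -76 (V = (14 + 5)*(6 - 10) = 19*(-4) = -76)
W(q, w) = 3 - 5*w (W(q, w) = 3 + (-5*1)*w = 3 - 5*w)
W(-3*V, 135) - x(129, 217) = (3 - 5*135) - 1*(-95) = (3 - 675) + 95 = -672 + 95 = -577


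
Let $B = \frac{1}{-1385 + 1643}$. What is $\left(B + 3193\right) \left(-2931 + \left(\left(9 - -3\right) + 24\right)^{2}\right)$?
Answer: $- \frac{448968275}{86} \approx -5.2206 \cdot 10^{6}$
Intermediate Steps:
$B = \frac{1}{258} \approx 0.003876$
$\left(B + 3193\right) \left(-2931 + \left(\left(9 - -3\right) + 24\right)^{2}\right) = \left(\frac{1}{258} + 3193\right) \left(-2931 + \left(\left(9 - -3\right) + 24\right)^{2}\right) = \frac{823795 \left(-2931 + \left(\left(9 + 3\right) + 24\right)^{2}\right)}{258} = \frac{823795 \left(-2931 + \left(12 + 24\right)^{2}\right)}{258} = \frac{823795 \left(-2931 + 36^{2}\right)}{258} = \frac{823795 \left(-2931 + 1296\right)}{258} = \frac{823795}{258} \left(-1635\right) = - \frac{448968275}{86}$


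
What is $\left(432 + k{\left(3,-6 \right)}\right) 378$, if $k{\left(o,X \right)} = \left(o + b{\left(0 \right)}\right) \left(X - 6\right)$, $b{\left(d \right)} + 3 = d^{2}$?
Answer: $163296$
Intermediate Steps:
$b{\left(d \right)} = -3 + d^{2}$
$k{\left(o,X \right)} = \left(-6 + X\right) \left(-3 + o\right)$ ($k{\left(o,X \right)} = \left(o - \left(3 - 0^{2}\right)\right) \left(X - 6\right) = \left(o + \left(-3 + 0\right)\right) \left(-6 + X\right) = \left(o - 3\right) \left(-6 + X\right) = \left(-3 + o\right) \left(-6 + X\right) = \left(-6 + X\right) \left(-3 + o\right)$)
$\left(432 + k{\left(3,-6 \right)}\right) 378 = \left(432 - 0\right) 378 = \left(432 + \left(18 - 18 + 18 - 18\right)\right) 378 = \left(432 + 0\right) 378 = 432 \cdot 378 = 163296$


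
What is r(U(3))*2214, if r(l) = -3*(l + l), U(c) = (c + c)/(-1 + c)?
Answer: -39852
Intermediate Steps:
U(c) = 2*c/(-1 + c) (U(c) = (2*c)/(-1 + c) = 2*c/(-1 + c))
r(l) = -6*l
r(U(3))*2214 = -12*3/(-1 + 3)*2214 = -12*3/2*2214 = -6*3*2214 = -18*2214 = -39852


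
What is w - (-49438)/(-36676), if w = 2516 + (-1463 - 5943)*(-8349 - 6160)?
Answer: 1970531220741/18338 ≈ 1.0746e+8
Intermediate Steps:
w = 107456170 (w = 2516 - 7406*(-14509) = 2516 + 107453654 = 107456170)
w - (-49438)/(-36676) = 107456170 - (-49438)/(-36676) = 107456170 - (-49438)*(-1)/36676 = 107456170 - 1*24719/18338 = 107456170 - 24719/18338 = 1970531220741/18338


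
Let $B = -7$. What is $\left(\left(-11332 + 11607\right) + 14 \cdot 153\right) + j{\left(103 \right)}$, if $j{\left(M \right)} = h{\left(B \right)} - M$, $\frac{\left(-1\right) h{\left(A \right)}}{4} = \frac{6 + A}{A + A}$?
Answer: $\frac{16196}{7} \approx 2313.7$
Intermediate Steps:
$h{\left(A \right)} = - \frac{2 \left(6 + A\right)}{A}$ ($h{\left(A \right)} = - 4 \frac{6 + A}{A + A} = - 4 \frac{6 + A}{2 A} = - \frac{2 \left(6 + A\right)}{A}$)
$j{\left(M \right)} = - \frac{2}{7} - M$ ($j{\left(M \right)} = \left(-2 - \frac{12}{-7}\right) - M = \left(-2 - - \frac{12}{7}\right) - M = \left(-2 + \frac{12}{7}\right) - M = - \frac{2}{7} - M$)
$\left(\left(-11332 + 11607\right) + 14 \cdot 153\right) + j{\left(103 \right)} = \left(\left(-11332 + 11607\right) + 14 \cdot 153\right) - \frac{723}{7} = \left(275 + 2142\right) - \frac{723}{7} = 2417 - \frac{723}{7} = \frac{16196}{7}$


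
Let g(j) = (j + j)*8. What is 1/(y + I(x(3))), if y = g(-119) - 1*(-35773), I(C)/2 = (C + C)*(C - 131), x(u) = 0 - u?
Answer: 1/35477 ≈ 2.8187e-5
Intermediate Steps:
g(j) = 16*j (g(j) = (2*j)*8 = 16*j)
x(u) = -u
I(C) = 4*C*(-131 + C) (I(C) = 2*((C + C)*(C - 131)) = 2*((2*C)*(-131 + C)) = 2*(2*C*(-131 + C)) = 4*C*(-131 + C))
y = 33869 (y = 16*(-119) - 1*(-35773) = -1904 + 35773 = 33869)
1/(y + I(x(3))) = 1/(33869 + 4*(-1*3)*(-131 - 1*3)) = 1/(33869 + 4*(-3)*(-131 - 3)) = 1/(33869 + 4*(-3)*(-134)) = 1/(33869 + 1608) = 1/35477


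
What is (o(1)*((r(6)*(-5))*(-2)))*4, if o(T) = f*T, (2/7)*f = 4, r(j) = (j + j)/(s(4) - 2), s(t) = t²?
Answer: 480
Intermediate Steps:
r(j) = j/7 (r(j) = (j + j)/(4² - 2) = (2*j)/(16 - 2) = (2*j)/14 = (2*j)*(1/14) = j/7)
f = 14 (f = (7/2)*4 = 14)
o(T) = 14*T
(o(1)*((r(6)*(-5))*(-2)))*4 = ((14*1)*((((⅐)*6)*(-5))*(-2)))*4 = (14*(((6/7)*(-5))*(-2)))*4 = (14*(-30/7*(-2)))*4 = (14*(60/7))*4 = 120*4 = 480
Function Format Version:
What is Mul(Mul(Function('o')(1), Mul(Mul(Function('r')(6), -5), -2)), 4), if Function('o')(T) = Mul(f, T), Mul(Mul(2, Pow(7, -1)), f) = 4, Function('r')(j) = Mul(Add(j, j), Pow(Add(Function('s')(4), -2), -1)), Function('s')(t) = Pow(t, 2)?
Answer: 480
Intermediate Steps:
Function('r')(j) = Mul(Rational(1, 7), j) (Function('r')(j) = Mul(Add(j, j), Pow(Add(Pow(4, 2), -2), -1)) = Mul(Mul(2, j), Pow(Add(16, -2), -1)) = Mul(Mul(2, j), Pow(14, -1)) = Mul(Mul(2, j), Rational(1, 14)) = Mul(Rational(1, 7), j))
f = 14 (f = Mul(Rational(7, 2), 4) = 14)
Function('o')(T) = Mul(14, T)
Mul(Mul(Function('o')(1), Mul(Mul(Function('r')(6), -5), -2)), 4) = Mul(Mul(Mul(14, 1), Mul(Mul(Mul(Rational(1, 7), 6), -5), -2)), 4) = Mul(Mul(14, Mul(Mul(Rational(6, 7), -5), -2)), 4) = Mul(Mul(14, Mul(Rational(-30, 7), -2)), 4) = Mul(Mul(14, Rational(60, 7)), 4) = Mul(120, 4) = 480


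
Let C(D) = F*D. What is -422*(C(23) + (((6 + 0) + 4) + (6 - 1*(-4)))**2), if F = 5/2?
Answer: -193065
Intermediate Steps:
F = 5/2 (F = 5*(1/2) = 5/2 ≈ 2.5000)
C(D) = 5*D/2
-422*(C(23) + (((6 + 0) + 4) + (6 - 1*(-4)))**2) = -422*((5/2)*23 + (((6 + 0) + 4) + (6 - 1*(-4)))**2) = -422*(115/2 + ((6 + 4) + (6 + 4))**2) = -422*(115/2 + (10 + 10)**2) = -422*(115/2 + 20**2) = -422*(115/2 + 400) = -422*915/2 = -193065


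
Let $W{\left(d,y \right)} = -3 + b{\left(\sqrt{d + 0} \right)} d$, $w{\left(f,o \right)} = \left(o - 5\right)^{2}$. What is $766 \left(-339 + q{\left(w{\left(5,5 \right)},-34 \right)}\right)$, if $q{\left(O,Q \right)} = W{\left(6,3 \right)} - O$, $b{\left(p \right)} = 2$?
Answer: $-252780$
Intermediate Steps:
$w{\left(f,o \right)} = \left(-5 + o\right)^{2}$
$W{\left(d,y \right)} = -3 + 2 d$
$q{\left(O,Q \right)} = 9 - O$ ($q{\left(O,Q \right)} = \left(-3 + 2 \cdot 6\right) - O = \left(-3 + 12\right) - O = 9 - O$)
$766 \left(-339 + q{\left(w{\left(5,5 \right)},-34 \right)}\right) = 766 \left(-339 + \left(9 - \left(-5 + 5\right)^{2}\right)\right) = 766 \left(-339 + \left(9 - 0^{2}\right)\right) = 766 \left(-339 + \left(9 - 0\right)\right) = 766 \left(-339 + \left(9 + 0\right)\right) = 766 \left(-339 + 9\right) = 766 \left(-330\right) = -252780$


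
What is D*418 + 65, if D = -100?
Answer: -41735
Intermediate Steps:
D*418 + 65 = -100*418 + 65 = -41800 + 65 = -41735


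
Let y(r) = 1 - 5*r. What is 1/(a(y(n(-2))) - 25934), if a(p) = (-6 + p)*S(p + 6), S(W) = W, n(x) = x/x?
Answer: -1/25954 ≈ -3.8530e-5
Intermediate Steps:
n(x) = 1
a(p) = (-6 + p)*(6 + p) (a(p) = (-6 + p)*(p + 6) = (-6 + p)*(6 + p))
1/(a(y(n(-2))) - 25934) = 1/((-36 + (1 - 5*1)²) - 25934) = 1/((-36 + (1 - 5)²) - 25934) = 1/((-36 + (-4)²) - 25934) = 1/((-36 + 16) - 25934) = 1/(-20 - 25934) = 1/(-25954) = -1/25954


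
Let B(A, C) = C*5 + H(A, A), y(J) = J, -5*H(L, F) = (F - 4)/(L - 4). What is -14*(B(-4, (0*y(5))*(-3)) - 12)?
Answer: 854/5 ≈ 170.80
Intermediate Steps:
H(L, F) = -(-4 + F)/(5*(-4 + L)) (H(L, F) = -(F - 4)/(5*(L - 4)) = -(-4 + F)/(5*(-4 + L)))
B(A, C) = 5*C + (4 - A)/(5*(-4 + A)) (B(A, C) = C*5 + (4 - A)/(5*(-4 + A)) = 5*C + (4 - A)/(5*(-4 + A)))
-14*(B(-4, (0*y(5))*(-3)) - 12) = -14*((-1/5 + 5*((0*5)*(-3))) - 12) = -14*((-1/5 + 5*(0*(-3))) - 12) = -14*((-1/5 + 5*0) - 12) = -14*((-1/5 + 0) - 12) = -14*(-1/5 - 12) = -14*(-61/5) = 854/5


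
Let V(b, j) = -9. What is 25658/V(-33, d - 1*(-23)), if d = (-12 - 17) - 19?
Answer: -25658/9 ≈ -2850.9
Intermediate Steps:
d = -48 (d = -29 - 19 = -48)
25658/V(-33, d - 1*(-23)) = 25658/(-9) = 25658*(-⅑) = -25658/9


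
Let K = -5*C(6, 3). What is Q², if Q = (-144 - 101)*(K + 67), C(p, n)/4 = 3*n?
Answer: 766459225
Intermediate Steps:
C(p, n) = 12*n (C(p, n) = 4*(3*n) = 12*n)
K = -180 (K = -60*3 = -5*36 = -180)
Q = 27685 (Q = (-144 - 101)*(-180 + 67) = -245*(-113) = 27685)
Q² = 27685² = 766459225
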